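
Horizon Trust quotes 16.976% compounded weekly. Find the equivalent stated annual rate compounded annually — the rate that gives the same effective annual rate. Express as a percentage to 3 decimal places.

EAR = (1 + 0.16976/52)^52 − 1 = 0.184693.
Compounded annually, the equivalent nominal rate is the EAR itself: 18.469%.

18.469%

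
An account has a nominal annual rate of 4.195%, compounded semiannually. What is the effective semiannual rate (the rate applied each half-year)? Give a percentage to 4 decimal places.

2.0975%

With a nominal annual rate compounded semiannually, the periodic rate is the nominal rate divided by 2.
i = 0.04195 / 2 = 0.0209750 = 2.0975%.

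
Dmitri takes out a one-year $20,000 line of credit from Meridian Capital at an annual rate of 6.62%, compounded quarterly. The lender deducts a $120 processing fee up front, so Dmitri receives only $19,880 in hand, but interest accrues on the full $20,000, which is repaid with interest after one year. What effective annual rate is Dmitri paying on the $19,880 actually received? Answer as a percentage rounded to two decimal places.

7.43%

Amount owed after one year: 20,000 × (1 + 0.0662/4)^4 = 20,000 × 1.067862 = $21,357.23.
Effective rate on net proceeds: 21,357.23 / 19,880 − 1 = 0.074307 = 7.43%.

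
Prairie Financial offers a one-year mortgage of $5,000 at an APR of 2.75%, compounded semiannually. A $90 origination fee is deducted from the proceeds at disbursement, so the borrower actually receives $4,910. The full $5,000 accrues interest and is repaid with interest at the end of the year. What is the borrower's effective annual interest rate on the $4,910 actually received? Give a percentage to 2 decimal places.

Amount owed after one year: 5,000 × (1 + 0.0275/2)^2 = 5,000 × 1.027689 = $5,138.45.
Effective rate on net proceeds: 5,138.45 / 4,910 − 1 = 0.046527 = 4.65%.

4.65%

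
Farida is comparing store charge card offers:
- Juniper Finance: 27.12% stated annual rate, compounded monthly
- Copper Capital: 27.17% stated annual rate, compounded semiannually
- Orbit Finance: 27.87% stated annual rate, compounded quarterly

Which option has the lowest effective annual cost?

Copper Capital

Juniper Finance: (1 + 0.2712/12)^12 − 1 = 30.758%
Copper Capital: (1 + 0.2717/2)^2 − 1 = 29.016%
Orbit Finance: (1 + 0.2787/4)^4 − 1 = 30.920%
The lowest effective annual rate is Copper Capital at 29.016%.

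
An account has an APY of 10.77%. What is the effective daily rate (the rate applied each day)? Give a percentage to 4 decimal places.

0.0280%

The per-day rate i satisfies (1 + i)^365 = 1 + 0.1077.
i = 1.1077^(1/365) − 1 = 0.0002803 = 0.0280%.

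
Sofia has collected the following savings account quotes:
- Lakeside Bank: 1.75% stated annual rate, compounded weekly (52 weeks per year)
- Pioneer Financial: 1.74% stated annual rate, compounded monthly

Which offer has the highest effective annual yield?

Lakeside Bank

Lakeside Bank: (1 + 0.0175/52)^52 − 1 = 1.765%
Pioneer Financial: (1 + 0.0174/12)^12 − 1 = 1.754%
The highest effective annual rate is Lakeside Bank at 1.765%.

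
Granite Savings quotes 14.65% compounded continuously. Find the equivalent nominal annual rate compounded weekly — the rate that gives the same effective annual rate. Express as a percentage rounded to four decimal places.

EAR under continuous compounding: e^0.1465 − 1 = 0.157775.
Solve (1 + r/52)^52 = 1.157775: r/52 = 1.157775^(1/52) − 1 = 0.002821, so r = 0.146707 = 14.6707%.

14.6707%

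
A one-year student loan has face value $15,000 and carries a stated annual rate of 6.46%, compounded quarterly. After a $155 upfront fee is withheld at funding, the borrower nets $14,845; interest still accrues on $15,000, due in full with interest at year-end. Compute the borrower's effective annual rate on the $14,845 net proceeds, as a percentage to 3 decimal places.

Amount owed after one year: 15,000 × (1 + 0.0646/4)^4 = 15,000 × 1.066182 = $15,992.73.
Effective rate on net proceeds: 15,992.73 / 14,845 − 1 = 0.077314 = 7.731%.

7.731%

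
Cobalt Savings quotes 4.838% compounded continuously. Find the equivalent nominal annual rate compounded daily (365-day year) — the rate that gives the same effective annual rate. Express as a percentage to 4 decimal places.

4.8383%

EAR under continuous compounding: e^0.04838 − 1 = 0.049569.
Solve (1 + r/365)^365 = 1.049569: r/365 = 1.049569^(1/365) − 1 = 0.000133, so r = 0.048383 = 4.8383%.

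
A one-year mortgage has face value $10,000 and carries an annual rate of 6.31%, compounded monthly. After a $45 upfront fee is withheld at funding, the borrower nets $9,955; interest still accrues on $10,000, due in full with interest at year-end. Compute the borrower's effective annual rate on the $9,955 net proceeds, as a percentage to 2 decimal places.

Amount owed after one year: 10,000 × (1 + 0.0631/12)^12 = 10,000 × 1.064957 = $10,649.57.
Effective rate on net proceeds: 10,649.57 / 9,955 − 1 = 0.069771 = 6.98%.

6.98%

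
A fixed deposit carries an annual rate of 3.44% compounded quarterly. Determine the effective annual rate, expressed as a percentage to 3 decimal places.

EAR = (1 + 0.0344/4)^4 − 1.
= (1 + 0.008600)^4 − 1 = 1.034846 − 1 = 3.485%.

3.485%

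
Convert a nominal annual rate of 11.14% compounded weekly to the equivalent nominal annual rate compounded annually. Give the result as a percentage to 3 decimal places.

EAR = (1 + 0.1114/52)^52 − 1 = 0.117709.
Compounded annually, the equivalent nominal rate is the EAR itself: 11.771%.

11.771%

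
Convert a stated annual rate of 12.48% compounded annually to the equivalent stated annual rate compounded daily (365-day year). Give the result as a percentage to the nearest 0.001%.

11.762%

Compounded annually, EAR = nominal = 0.124800.
Solve (1 + r/365)^365 = 1.124800: r/365 = 1.124800^(1/365) − 1 = 0.000322, so r = 0.117624 = 11.762%.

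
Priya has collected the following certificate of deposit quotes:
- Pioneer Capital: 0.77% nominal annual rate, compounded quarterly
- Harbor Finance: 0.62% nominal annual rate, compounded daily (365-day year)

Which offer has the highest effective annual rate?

Pioneer Capital

Pioneer Capital: (1 + 0.0077/4)^4 − 1 = 0.772%
Harbor Finance: (1 + 0.0062/365)^365 − 1 = 0.622%
The highest effective annual rate is Pioneer Capital at 0.772%.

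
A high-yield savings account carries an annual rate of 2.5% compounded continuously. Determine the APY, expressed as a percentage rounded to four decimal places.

With continuous compounding, EAR = e^0.025 − 1.
e^0.025 = 1.025315, so EAR = 0.025315 = 2.5315%.

2.5315%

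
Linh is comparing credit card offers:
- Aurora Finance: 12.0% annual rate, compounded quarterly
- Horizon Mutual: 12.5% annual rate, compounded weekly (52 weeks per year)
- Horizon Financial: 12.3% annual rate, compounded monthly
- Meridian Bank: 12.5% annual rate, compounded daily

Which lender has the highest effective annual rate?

Meridian Bank

Aurora Finance: (1 + 0.120/4)^4 − 1 = 12.551%
Horizon Mutual: (1 + 0.125/52)^52 − 1 = 13.298%
Horizon Financial: (1 + 0.123/12)^12 − 1 = 13.018%
Meridian Bank: (1 + 0.125/365)^365 − 1 = 13.312%
The highest effective annual rate is Meridian Bank at 13.312%.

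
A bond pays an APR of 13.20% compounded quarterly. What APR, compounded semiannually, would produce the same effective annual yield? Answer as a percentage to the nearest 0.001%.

13.418%

EAR = (1 + 0.1320/4)^4 − 1 = 0.138679.
Solve (1 + r/2)^2 = 1.138679: r/2 = 1.138679^(1/2) − 1 = 0.067089, so r = 0.134178 = 13.418%.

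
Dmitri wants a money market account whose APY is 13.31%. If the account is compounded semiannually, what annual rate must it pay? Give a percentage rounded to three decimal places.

12.894%

(1 + r/2)^2 − 1 = 0.1331, so 1 + r/2 = 1.1331^(1/2).
r/2 = 0.064472, so r = 0.128943 = 12.894%.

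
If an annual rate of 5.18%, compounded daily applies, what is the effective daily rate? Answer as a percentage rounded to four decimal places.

With a nominal annual rate compounded daily, the periodic rate is the nominal rate divided by 365.
i = 0.0518 / 365 = 0.0001419 = 0.0142%.

0.0142%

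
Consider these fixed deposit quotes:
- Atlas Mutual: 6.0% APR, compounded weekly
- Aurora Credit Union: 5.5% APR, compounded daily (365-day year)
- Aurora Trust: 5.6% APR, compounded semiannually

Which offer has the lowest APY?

Atlas Mutual: (1 + 0.060/52)^52 − 1 = 6.180%
Aurora Credit Union: (1 + 0.055/365)^365 − 1 = 5.654%
Aurora Trust: (1 + 0.056/2)^2 − 1 = 5.678%
The lowest effective annual rate is Aurora Credit Union at 5.654%.

Aurora Credit Union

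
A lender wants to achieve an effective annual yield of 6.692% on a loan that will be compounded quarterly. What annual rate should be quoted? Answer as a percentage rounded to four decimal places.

6.5303%

(1 + r/4)^4 − 1 = 0.06692, so 1 + r/4 = 1.06692^(1/4).
r/4 = 0.016326, so r = 0.065303 = 6.5303%.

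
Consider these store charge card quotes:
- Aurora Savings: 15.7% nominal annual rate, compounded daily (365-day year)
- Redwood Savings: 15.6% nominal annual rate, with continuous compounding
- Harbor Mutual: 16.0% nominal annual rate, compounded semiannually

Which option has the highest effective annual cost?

Aurora Savings

Aurora Savings: (1 + 0.157/365)^365 − 1 = 16.996%
Redwood Savings: e^0.156 − 1 = 16.883%
Harbor Mutual: (1 + 0.160/2)^2 − 1 = 16.640%
The highest effective annual rate is Aurora Savings at 16.996%.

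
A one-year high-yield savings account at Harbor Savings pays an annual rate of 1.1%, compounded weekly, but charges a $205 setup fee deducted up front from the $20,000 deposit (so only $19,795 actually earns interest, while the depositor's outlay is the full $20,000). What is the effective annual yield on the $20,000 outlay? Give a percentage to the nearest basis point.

Value after one year: 19,795 × (1 + 0.011/52)^52 = 19,795 × 1.011060 = $20,013.92.
Effective yield on the $20,000 outlay: 20,013.92 / 20,000 − 1 = 0.000696 = 0.07%.

0.07%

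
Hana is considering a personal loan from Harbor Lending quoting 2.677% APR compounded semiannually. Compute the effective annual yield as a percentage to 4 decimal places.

EAR = (1 + 0.02677/2)^2 − 1.
= (1 + 0.013385)^2 − 1 = 1.026949 − 1 = 2.6949%.

2.6949%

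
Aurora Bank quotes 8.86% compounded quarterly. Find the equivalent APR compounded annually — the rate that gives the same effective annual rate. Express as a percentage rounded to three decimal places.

EAR = (1 + 0.0886/4)^4 − 1 = 0.091587.
Compounded annually, the equivalent nominal rate is the EAR itself: 9.159%.

9.159%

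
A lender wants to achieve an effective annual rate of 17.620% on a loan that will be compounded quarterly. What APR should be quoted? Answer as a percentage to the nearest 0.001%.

(1 + r/4)^4 − 1 = 0.17620, so 1 + r/4 = 1.17620^(1/4).
r/4 = 0.041407, so r = 0.165626 = 16.563%.

16.563%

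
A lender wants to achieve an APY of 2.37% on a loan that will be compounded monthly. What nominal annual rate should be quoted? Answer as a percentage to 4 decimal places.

(1 + r/12)^12 − 1 = 0.0237, so 1 + r/12 = 1.0237^(1/12).
r/12 = 0.001954, so r = 0.023446 = 2.3446%.

2.3446%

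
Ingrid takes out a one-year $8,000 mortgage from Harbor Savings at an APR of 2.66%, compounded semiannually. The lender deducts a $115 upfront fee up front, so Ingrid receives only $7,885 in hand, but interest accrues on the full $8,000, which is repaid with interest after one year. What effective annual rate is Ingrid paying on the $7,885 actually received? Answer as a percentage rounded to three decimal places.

4.175%

Amount owed after one year: 8,000 × (1 + 0.0266/2)^2 = 8,000 × 1.026777 = $8,214.22.
Effective rate on net proceeds: 8,214.22 / 7,885 − 1 = 0.041752 = 4.175%.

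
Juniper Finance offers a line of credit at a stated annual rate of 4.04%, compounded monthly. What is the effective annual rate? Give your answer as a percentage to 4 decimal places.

4.1157%

EAR = (1 + 0.0404/12)^12 − 1.
= (1 + 0.003367)^12 − 1 = 1.041157 − 1 = 4.1157%.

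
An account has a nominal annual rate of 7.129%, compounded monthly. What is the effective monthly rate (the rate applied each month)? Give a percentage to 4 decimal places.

With a nominal annual rate compounded monthly, the periodic rate is the nominal rate divided by 12.
i = 0.07129 / 12 = 0.0059408 = 0.5941%.

0.5941%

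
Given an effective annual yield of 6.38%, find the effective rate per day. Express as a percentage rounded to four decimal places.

The per-day rate i satisfies (1 + i)^365 = 1 + 0.0638.
i = 1.0638^(1/365) − 1 = 0.0001695 = 0.0169%.

0.0169%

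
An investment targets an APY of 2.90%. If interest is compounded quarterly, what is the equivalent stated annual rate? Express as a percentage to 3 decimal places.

2.869%

(1 + r/4)^4 − 1 = 0.0290, so 1 + r/4 = 1.0290^(1/4).
r/4 = 0.007172, so r = 0.028690 = 2.869%.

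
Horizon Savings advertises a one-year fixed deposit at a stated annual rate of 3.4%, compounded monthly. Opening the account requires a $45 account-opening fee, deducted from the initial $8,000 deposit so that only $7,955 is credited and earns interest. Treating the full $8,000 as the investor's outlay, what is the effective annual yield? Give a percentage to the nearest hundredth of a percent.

Value after one year: 7,955 × (1 + 0.034/12)^12 = 7,955 × 1.034535 = $8,229.72.
Effective yield on the $8,000 outlay: 8,229.72 / 8,000 − 1 = 0.028716 = 2.87%.

2.87%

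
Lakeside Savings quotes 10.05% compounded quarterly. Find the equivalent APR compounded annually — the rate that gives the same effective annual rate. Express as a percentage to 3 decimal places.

EAR = (1 + 0.1005/4)^4 − 1 = 0.104351.
Compounded annually, the equivalent nominal rate is the EAR itself: 10.435%.

10.435%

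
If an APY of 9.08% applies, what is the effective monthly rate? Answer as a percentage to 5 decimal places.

The per-month rate i satisfies (1 + i)^12 = 1 + 0.0908.
i = 1.0908^(1/12) − 1 = 0.0072689 = 0.72689%.

0.72689%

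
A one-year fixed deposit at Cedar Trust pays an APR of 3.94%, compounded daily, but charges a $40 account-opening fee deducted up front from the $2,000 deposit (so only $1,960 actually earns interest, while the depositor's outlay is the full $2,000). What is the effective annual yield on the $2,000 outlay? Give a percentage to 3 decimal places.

1.938%

Value after one year: 1,960 × (1 + 0.0394/365)^365 = 1,960 × 1.040184 = $2,038.76.
Effective yield on the $2,000 outlay: 2,038.76 / 2,000 − 1 = 0.019381 = 1.938%.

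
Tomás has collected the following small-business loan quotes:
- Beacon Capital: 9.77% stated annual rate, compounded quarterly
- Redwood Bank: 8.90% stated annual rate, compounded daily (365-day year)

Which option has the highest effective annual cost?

Beacon Capital: (1 + 0.0977/4)^4 − 1 = 10.134%
Redwood Bank: (1 + 0.0890/365)^365 − 1 = 9.307%
The highest effective annual rate is Beacon Capital at 10.134%.

Beacon Capital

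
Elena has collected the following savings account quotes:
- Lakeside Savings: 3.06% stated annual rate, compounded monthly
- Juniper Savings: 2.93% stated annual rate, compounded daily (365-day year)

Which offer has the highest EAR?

Lakeside Savings: (1 + 0.0306/12)^12 − 1 = 3.103%
Juniper Savings: (1 + 0.0293/365)^365 − 1 = 2.973%
The highest effective annual rate is Lakeside Savings at 3.103%.

Lakeside Savings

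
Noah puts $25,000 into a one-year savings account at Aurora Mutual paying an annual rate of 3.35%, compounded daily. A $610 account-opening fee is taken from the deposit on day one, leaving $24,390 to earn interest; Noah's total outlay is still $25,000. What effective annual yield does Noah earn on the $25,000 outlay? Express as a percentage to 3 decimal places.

0.883%

Value after one year: 24,390 × (1 + 0.0335/365)^365 = 24,390 × 1.034066 = $25,220.87.
Effective yield on the $25,000 outlay: 25,220.87 / 25,000 − 1 = 0.008835 = 0.883%.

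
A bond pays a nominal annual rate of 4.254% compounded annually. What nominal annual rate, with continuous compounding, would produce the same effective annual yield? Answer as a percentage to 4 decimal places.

4.1660%

Compounded annually, EAR = nominal = 0.042540.
Equivalent continuous rate: r = ln(1 + 0.042540) = 0.041660 = 4.1660%.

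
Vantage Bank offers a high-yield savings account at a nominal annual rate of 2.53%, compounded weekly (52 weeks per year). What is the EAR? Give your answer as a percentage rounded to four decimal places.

2.5616%

EAR = (1 + 0.0253/52)^52 − 1.
= (1 + 0.000487)^52 − 1 = 1.025616 − 1 = 2.5616%.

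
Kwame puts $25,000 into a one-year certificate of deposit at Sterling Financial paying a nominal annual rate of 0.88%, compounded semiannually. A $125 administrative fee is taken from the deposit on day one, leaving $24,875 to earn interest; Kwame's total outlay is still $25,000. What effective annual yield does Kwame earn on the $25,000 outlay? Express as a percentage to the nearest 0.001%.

Value after one year: 24,875 × (1 + 0.0088/2)^2 = 24,875 × 1.008819 = $25,094.38.
Effective yield on the $25,000 outlay: 25,094.38 / 25,000 − 1 = 0.003775 = 0.378%.

0.378%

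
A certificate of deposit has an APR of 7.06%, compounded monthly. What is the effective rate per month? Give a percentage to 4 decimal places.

With a nominal annual rate compounded monthly, the periodic rate is the nominal rate divided by 12.
i = 0.0706 / 12 = 0.0058833 = 0.5883%.

0.5883%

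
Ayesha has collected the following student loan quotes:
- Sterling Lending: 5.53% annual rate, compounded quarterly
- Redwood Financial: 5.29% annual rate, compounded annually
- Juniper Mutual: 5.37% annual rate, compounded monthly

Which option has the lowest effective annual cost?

Redwood Financial

Sterling Lending: (1 + 0.0553/4)^4 − 1 = 5.646%
Redwood Financial: compounded annually, EAR = 5.290%
Juniper Mutual: (1 + 0.0537/12)^12 − 1 = 5.504%
The lowest effective annual rate is Redwood Financial at 5.290%.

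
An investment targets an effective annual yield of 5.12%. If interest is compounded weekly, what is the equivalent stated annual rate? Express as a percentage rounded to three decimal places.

4.996%

(1 + r/52)^52 − 1 = 0.0512, so 1 + r/52 = 1.0512^(1/52).
r/52 = 0.000961, so r = 0.049956 = 4.996%.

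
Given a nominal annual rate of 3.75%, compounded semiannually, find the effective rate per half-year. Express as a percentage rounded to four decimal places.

1.8750%

With a nominal annual rate compounded semiannually, the periodic rate is the nominal rate divided by 2.
i = 0.0375 / 2 = 0.0187500 = 1.8750%.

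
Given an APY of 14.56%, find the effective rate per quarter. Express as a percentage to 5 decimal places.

3.45661%

The per-quarter rate i satisfies (1 + i)^4 = 1 + 0.1456.
i = 1.1456^(1/4) − 1 = 0.0345661 = 3.45661%.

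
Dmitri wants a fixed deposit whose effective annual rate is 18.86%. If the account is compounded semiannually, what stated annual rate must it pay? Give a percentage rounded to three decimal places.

18.046%

(1 + r/2)^2 − 1 = 0.1886, so 1 + r/2 = 1.1886^(1/2).
r/2 = 0.090229, so r = 0.180459 = 18.046%.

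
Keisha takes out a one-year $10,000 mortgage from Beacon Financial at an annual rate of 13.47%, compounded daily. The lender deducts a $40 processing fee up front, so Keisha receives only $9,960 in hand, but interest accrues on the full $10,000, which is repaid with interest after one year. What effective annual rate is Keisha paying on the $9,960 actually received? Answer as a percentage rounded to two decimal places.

Amount owed after one year: 10,000 × (1 + 0.1347/365)^365 = 10,000 × 1.144165 = $11,441.65.
Effective rate on net proceeds: 11,441.65 / 9,960 − 1 = 0.148760 = 14.88%.

14.88%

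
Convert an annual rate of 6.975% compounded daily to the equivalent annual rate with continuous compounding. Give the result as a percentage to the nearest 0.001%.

EAR = (1 + 0.06975/365)^365 − 1 = 0.072233.
Equivalent continuous rate: r = ln(1 + 0.072233) = 0.069743 = 6.974%.

6.974%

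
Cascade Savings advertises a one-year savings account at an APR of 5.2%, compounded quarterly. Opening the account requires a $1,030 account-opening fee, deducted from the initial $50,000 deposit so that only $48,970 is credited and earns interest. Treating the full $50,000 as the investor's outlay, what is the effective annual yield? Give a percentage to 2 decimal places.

3.13%

Value after one year: 48,970 × (1 + 0.052/4)^4 = 48,970 × 1.053023 = $51,566.53.
Effective yield on the $50,000 outlay: 51,566.53 / 50,000 − 1 = 0.031331 = 3.13%.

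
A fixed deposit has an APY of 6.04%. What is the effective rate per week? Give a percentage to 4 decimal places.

The per-week rate i satisfies (1 + i)^52 = 1 + 0.0604.
i = 1.0604^(1/52) − 1 = 0.0011284 = 0.1128%.

0.1128%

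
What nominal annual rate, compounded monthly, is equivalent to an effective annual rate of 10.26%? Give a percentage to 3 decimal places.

9.807%

(1 + r/12)^12 − 1 = 0.1026, so 1 + r/12 = 1.1026^(1/12).
r/12 = 0.008172, so r = 0.098070 = 9.807%.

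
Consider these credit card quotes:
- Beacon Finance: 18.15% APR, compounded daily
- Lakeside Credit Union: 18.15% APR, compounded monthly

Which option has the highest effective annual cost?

Beacon Finance: (1 + 0.1815/365)^365 − 1 = 19.896%
Lakeside Credit Union: (1 + 0.1815/12)^12 − 1 = 19.739%
The highest effective annual rate is Beacon Finance at 19.896%.

Beacon Finance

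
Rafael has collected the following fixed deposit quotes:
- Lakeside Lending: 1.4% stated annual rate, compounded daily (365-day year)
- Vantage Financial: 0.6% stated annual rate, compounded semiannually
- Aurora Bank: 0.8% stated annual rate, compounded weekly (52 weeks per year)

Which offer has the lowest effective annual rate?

Vantage Financial

Lakeside Lending: (1 + 0.014/365)^365 − 1 = 1.410%
Vantage Financial: (1 + 0.006/2)^2 − 1 = 0.601%
Aurora Bank: (1 + 0.008/52)^52 − 1 = 0.803%
The lowest effective annual rate is Vantage Financial at 0.601%.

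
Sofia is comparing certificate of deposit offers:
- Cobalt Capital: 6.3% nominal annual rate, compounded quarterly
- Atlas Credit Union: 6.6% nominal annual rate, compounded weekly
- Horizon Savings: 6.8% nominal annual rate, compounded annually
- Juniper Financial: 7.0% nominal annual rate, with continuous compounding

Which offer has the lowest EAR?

Cobalt Capital: (1 + 0.063/4)^4 − 1 = 6.450%
Atlas Credit Union: (1 + 0.066/52)^52 − 1 = 6.818%
Horizon Savings: compounded annually, EAR = 6.800%
Juniper Financial: e^0.070 − 1 = 7.251%
The lowest effective annual rate is Cobalt Capital at 6.450%.

Cobalt Capital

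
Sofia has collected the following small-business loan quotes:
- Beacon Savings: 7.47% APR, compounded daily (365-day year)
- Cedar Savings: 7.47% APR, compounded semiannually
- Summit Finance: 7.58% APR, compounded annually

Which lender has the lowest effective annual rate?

Beacon Savings: (1 + 0.0747/365)^365 − 1 = 7.755%
Cedar Savings: (1 + 0.0747/2)^2 − 1 = 7.610%
Summit Finance: compounded annually, EAR = 7.580%
The lowest effective annual rate is Summit Finance at 7.580%.

Summit Finance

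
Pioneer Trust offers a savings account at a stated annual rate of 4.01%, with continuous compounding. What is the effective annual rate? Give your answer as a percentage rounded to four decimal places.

With continuous compounding, EAR = e^0.0401 − 1.
e^0.0401 = 1.040915, so EAR = 0.040915 = 4.0915%.

4.0915%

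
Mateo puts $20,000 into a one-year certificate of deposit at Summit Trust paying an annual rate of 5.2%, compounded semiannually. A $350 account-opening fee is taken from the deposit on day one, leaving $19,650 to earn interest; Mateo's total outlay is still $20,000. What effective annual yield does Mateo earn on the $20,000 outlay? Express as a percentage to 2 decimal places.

3.43%

Value after one year: 19,650 × (1 + 0.052/2)^2 = 19,650 × 1.052676 = $20,685.08.
Effective yield on the $20,000 outlay: 20,685.08 / 20,000 − 1 = 0.034254 = 3.43%.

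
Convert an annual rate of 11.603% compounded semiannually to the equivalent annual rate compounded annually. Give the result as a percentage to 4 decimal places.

EAR = (1 + 0.11603/2)^2 − 1 = 0.119396.
Compounded annually, the equivalent nominal rate is the EAR itself: 11.9396%.

11.9396%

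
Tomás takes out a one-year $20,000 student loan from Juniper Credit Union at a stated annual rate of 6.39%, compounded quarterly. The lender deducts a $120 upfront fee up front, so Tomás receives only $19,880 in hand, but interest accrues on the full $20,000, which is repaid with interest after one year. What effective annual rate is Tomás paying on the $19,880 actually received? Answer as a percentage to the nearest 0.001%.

7.188%

Amount owed after one year: 20,000 × (1 + 0.0639/4)^4 = 20,000 × 1.065448 = $21,308.95.
Effective rate on net proceeds: 21,308.95 / 19,880 − 1 = 0.071879 = 7.188%.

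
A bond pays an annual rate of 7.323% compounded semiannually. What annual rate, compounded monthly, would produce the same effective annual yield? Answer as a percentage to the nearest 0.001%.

EAR = (1 + 0.07323/2)^2 − 1 = 0.074571.
Solve (1 + r/12)^12 = 1.074571: r/12 = 1.074571^(1/12) − 1 = 0.006011, so r = 0.072137 = 7.214%.

7.214%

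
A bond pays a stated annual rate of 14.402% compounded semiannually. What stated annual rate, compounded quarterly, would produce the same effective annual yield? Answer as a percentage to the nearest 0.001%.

14.152%

EAR = (1 + 0.14402/2)^2 − 1 = 0.149205.
Solve (1 + r/4)^4 = 1.149205: r/4 = 1.149205^(1/4) − 1 = 0.035379, so r = 0.141517 = 14.152%.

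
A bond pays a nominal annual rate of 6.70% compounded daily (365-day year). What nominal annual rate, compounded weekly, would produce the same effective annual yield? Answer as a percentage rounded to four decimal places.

6.7037%

EAR = (1 + 0.0670/365)^365 − 1 = 0.069289.
Solve (1 + r/52)^52 = 1.069289: r/52 = 1.069289^(1/52) − 1 = 0.001289, so r = 0.067037 = 6.7037%.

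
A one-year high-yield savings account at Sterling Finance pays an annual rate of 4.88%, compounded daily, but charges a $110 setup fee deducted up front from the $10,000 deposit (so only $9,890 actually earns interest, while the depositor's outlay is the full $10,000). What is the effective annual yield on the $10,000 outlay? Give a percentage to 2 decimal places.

3.85%

Value after one year: 9,890 × (1 + 0.0488/365)^365 = 9,890 × 1.050007 = $10,384.57.
Effective yield on the $10,000 outlay: 10,384.57 / 10,000 − 1 = 0.038457 = 3.85%.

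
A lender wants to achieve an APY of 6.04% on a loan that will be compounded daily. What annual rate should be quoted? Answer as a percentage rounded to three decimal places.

(1 + r/365)^365 − 1 = 0.0604, so 1 + r/365 = 1.0604^(1/365).
r/365 = 0.000161, so r = 0.058651 = 5.865%.

5.865%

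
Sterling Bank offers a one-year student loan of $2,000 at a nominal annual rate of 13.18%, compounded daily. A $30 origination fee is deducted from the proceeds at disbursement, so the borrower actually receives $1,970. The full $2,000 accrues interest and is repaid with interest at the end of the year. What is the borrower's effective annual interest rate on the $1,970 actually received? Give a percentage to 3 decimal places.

Amount owed after one year: 2,000 × (1 + 0.1318/365)^365 = 2,000 × 1.140853 = $2,281.71.
Effective rate on net proceeds: 2,281.71 / 1,970 − 1 = 0.158226 = 15.823%.

15.823%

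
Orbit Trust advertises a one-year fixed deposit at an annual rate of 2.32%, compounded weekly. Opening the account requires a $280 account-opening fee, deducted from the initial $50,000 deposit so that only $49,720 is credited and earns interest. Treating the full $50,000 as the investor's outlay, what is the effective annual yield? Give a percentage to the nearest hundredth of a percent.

Value after one year: 49,720 × (1 + 0.0232/52)^52 = 49,720 × 1.023466 = $50,886.73.
Effective yield on the $50,000 outlay: 50,886.73 / 50,000 − 1 = 0.017735 = 1.77%.

1.77%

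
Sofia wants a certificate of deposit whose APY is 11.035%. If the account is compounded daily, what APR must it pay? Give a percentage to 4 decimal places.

10.4690%

(1 + r/365)^365 − 1 = 0.11035, so 1 + r/365 = 1.11035^(1/365).
r/365 = 0.000287, so r = 0.104690 = 10.4690%.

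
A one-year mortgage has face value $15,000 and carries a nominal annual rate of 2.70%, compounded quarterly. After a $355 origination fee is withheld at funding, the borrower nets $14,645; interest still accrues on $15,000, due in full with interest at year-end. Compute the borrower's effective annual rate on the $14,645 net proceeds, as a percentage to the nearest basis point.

5.22%

Amount owed after one year: 15,000 × (1 + 0.0270/4)^4 = 15,000 × 1.027275 = $15,409.12.
Effective rate on net proceeds: 15,409.12 / 14,645 − 1 = 0.052176 = 5.22%.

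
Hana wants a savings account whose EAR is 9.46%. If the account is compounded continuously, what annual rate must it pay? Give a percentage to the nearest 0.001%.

Continuous: nominal r satisfies e^r − 1 = 0.0946.
r = ln(1 + 0.0946) = ln(1.0946) = 0.090389 = 9.039%.

9.039%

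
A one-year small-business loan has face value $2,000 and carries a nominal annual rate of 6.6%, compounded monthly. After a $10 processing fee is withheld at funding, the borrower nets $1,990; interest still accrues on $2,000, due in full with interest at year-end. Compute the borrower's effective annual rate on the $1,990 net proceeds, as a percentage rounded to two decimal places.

Amount owed after one year: 2,000 × (1 + 0.066/12)^12 = 2,000 × 1.068034 = $2,136.07.
Effective rate on net proceeds: 2,136.07 / 1,990 − 1 = 0.073401 = 7.34%.

7.34%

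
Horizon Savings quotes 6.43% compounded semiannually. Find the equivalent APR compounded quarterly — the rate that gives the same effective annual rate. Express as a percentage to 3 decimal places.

EAR = (1 + 0.0643/2)^2 − 1 = 0.065334.
Solve (1 + r/4)^4 = 1.065334: r/4 = 1.065334^(1/4) − 1 = 0.015948, so r = 0.063791 = 6.379%.

6.379%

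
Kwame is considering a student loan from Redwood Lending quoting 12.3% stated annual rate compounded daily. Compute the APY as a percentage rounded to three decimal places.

13.086%

EAR = (1 + 0.123/365)^365 − 1.
= 1.130861 − 1 = 13.086%.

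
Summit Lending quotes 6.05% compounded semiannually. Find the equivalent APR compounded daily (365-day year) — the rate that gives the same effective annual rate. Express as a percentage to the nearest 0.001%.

5.961%

EAR = (1 + 0.0605/2)^2 − 1 = 0.061415.
Solve (1 + r/365)^365 = 1.061415: r/365 = 1.061415^(1/365) − 1 = 0.000163, so r = 0.059608 = 5.961%.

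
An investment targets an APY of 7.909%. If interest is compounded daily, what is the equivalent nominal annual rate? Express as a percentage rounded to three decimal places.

7.613%

(1 + r/365)^365 − 1 = 0.07909, so 1 + r/365 = 1.07909^(1/365).
r/365 = 0.000209, so r = 0.076126 = 7.613%.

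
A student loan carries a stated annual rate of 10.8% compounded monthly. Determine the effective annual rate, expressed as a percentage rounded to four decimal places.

EAR = (1 + 0.108/12)^12 − 1.
= (1 + 0.009000)^12 − 1 = 1.113510 − 1 = 11.3510%.

11.3510%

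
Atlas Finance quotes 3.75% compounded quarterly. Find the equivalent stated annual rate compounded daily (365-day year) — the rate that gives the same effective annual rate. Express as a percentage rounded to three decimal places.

3.733%

EAR = (1 + 0.0375/4)^4 − 1 = 0.038031.
Solve (1 + r/365)^365 = 1.038031: r/365 = 1.038031^(1/365) − 1 = 0.000102, so r = 0.037327 = 3.733%.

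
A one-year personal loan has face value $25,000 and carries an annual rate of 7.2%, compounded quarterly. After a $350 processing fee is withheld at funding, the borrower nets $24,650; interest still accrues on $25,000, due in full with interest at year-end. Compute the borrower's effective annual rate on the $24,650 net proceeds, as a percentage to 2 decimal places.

Amount owed after one year: 25,000 × (1 + 0.072/4)^4 = 25,000 × 1.073967 = $26,849.19.
Effective rate on net proceeds: 26,849.19 / 24,650 − 1 = 0.089216 = 8.92%.

8.92%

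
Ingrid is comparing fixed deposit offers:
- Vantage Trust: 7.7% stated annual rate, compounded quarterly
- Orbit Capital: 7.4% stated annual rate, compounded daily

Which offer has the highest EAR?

Vantage Trust

Vantage Trust: (1 + 0.077/4)^4 − 1 = 7.925%
Orbit Capital: (1 + 0.074/365)^365 − 1 = 7.680%
The highest effective annual rate is Vantage Trust at 7.925%.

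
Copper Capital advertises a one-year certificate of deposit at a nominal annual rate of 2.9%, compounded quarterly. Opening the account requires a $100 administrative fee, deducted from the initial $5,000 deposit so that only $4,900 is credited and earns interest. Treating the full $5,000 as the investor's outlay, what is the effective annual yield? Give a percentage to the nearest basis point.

0.87%

Value after one year: 4,900 × (1 + 0.029/4)^4 = 4,900 × 1.029317 = $5,043.65.
Effective yield on the $5,000 outlay: 5,043.65 / 5,000 − 1 = 0.008731 = 0.87%.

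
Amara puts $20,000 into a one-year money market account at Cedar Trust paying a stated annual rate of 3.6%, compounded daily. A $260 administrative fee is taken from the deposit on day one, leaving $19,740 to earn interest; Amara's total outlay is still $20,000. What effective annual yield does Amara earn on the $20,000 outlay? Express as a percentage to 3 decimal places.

Value after one year: 19,740 × (1 + 0.036/365)^365 = 19,740 × 1.036654 = $20,463.55.
Effective yield on the $20,000 outlay: 20,463.55 / 20,000 − 1 = 0.023178 = 2.318%.

2.318%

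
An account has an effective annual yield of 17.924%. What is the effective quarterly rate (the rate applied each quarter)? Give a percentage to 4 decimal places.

The per-quarter rate i satisfies (1 + i)^4 = 1 + 0.17924.
i = 1.17924^(1/4) − 1 = 0.0420788 = 4.2079%.

4.2079%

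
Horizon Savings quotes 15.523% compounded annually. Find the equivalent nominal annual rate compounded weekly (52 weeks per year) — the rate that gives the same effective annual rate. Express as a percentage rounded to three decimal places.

14.450%

Compounded annually, EAR = nominal = 0.155230.
Solve (1 + r/52)^52 = 1.155230: r/52 = 1.155230^(1/52) − 1 = 0.002779, so r = 0.144500 = 14.450%.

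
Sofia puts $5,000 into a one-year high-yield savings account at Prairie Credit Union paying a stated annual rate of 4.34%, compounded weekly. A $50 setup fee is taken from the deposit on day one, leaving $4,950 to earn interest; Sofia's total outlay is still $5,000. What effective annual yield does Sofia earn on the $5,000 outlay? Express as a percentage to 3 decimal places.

3.389%

Value after one year: 4,950 × (1 + 0.0434/52)^52 = 4,950 × 1.044337 = $5,169.47.
Effective yield on the $5,000 outlay: 5,169.47 / 5,000 − 1 = 0.033893 = 3.389%.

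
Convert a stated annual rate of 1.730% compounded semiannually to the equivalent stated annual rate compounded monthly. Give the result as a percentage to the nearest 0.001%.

1.724%

EAR = (1 + 0.01730/2)^2 − 1 = 0.017375.
Solve (1 + r/12)^12 = 1.017375: r/12 = 1.017375^(1/12) − 1 = 0.001436, so r = 0.017238 = 1.724%.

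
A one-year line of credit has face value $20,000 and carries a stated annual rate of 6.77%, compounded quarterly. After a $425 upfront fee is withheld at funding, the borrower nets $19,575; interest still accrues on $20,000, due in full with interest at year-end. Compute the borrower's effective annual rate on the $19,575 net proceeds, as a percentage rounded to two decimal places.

9.27%

Amount owed after one year: 20,000 × (1 + 0.0677/4)^4 = 20,000 × 1.069438 = $21,388.76.
Effective rate on net proceeds: 21,388.76 / 19,575 − 1 = 0.092657 = 9.27%.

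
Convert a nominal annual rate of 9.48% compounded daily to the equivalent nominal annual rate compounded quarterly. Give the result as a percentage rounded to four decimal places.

EAR = (1 + 0.0948/365)^365 − 1 = 0.099425.
Solve (1 + r/4)^4 = 1.099425: r/4 = 1.099425^(1/4) − 1 = 0.023980, so r = 0.095920 = 9.5920%.

9.5920%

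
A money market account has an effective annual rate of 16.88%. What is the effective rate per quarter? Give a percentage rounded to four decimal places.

3.9765%

The per-quarter rate i satisfies (1 + i)^4 = 1 + 0.1688.
i = 1.1688^(1/4) − 1 = 0.0397647 = 3.9765%.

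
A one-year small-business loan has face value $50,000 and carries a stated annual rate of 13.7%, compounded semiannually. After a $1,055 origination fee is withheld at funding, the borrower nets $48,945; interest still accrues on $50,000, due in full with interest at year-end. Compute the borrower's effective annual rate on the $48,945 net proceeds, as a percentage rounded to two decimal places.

Amount owed after one year: 50,000 × (1 + 0.137/2)^2 = 50,000 × 1.141692 = $57,084.61.
Effective rate on net proceeds: 57,084.61 / 48,945 − 1 = 0.166301 = 16.63%.

16.63%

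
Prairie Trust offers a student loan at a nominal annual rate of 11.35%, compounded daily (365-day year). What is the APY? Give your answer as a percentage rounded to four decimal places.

12.0172%

EAR = (1 + 0.1135/365)^365 − 1.
= (1 + 0.000311)^365 − 1 = 1.120172 − 1 = 12.0172%.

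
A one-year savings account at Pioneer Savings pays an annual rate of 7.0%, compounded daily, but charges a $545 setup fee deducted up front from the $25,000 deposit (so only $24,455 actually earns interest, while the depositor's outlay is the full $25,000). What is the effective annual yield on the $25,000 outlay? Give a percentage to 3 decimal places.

4.912%

Value after one year: 24,455 × (1 + 0.070/365)^365 = 24,455 × 1.072501 = $26,228.01.
Effective yield on the $25,000 outlay: 26,228.01 / 25,000 − 1 = 0.049120 = 4.912%.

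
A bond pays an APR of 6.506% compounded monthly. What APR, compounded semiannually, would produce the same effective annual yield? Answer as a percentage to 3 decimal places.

6.595%

EAR = (1 + 0.06506/12)^12 − 1 = 0.067036.
Solve (1 + r/2)^2 = 1.067036: r/2 = 1.067036^(1/2) − 1 = 0.032974, so r = 0.065948 = 6.595%.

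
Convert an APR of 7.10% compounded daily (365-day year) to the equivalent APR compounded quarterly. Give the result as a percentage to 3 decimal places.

EAR = (1 + 0.0710/365)^365 − 1 = 0.073574.
Solve (1 + r/4)^4 = 1.073574: r/4 = 1.073574^(1/4) − 1 = 0.017907, so r = 0.071627 = 7.163%.

7.163%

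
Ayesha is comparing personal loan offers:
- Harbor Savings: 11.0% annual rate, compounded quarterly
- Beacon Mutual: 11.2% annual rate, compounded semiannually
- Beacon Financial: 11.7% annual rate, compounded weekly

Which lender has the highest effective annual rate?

Beacon Financial

Harbor Savings: (1 + 0.110/4)^4 − 1 = 11.462%
Beacon Mutual: (1 + 0.112/2)^2 − 1 = 11.514%
Beacon Financial: (1 + 0.117/52)^52 − 1 = 12.397%
The highest effective annual rate is Beacon Financial at 12.397%.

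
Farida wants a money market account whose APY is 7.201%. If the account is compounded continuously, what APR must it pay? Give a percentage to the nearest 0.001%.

Continuous: nominal r satisfies e^r − 1 = 0.07201.
r = ln(1 + 0.07201) = ln(1.07201) = 0.069535 = 6.954%.

6.954%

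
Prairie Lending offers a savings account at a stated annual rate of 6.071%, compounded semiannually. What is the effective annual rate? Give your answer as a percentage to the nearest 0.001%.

6.163%

EAR = (1 + 0.06071/2)^2 − 1.
= 1.061631 − 1 = 6.163%.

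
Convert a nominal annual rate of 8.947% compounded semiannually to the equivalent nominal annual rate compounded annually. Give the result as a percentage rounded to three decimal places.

EAR = (1 + 0.08947/2)^2 − 1 = 0.091471.
Compounded annually, the equivalent nominal rate is the EAR itself: 9.147%.

9.147%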